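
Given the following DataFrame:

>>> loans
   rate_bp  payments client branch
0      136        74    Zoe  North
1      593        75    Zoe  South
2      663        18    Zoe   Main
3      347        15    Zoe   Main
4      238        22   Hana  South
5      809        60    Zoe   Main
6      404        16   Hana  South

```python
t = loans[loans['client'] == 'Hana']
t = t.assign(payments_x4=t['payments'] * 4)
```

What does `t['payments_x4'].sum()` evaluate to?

152

filter rows where client == 'Hana':
   rate_bp  payments client branch
4      238        22   Hana  South
6      404        16   Hana  South
add column payments_x4 = t['payments'] * 4:
   rate_bp  payments client branch  payments_x4
4      238        22   Hana  South           88
6      404        16   Hana  South           64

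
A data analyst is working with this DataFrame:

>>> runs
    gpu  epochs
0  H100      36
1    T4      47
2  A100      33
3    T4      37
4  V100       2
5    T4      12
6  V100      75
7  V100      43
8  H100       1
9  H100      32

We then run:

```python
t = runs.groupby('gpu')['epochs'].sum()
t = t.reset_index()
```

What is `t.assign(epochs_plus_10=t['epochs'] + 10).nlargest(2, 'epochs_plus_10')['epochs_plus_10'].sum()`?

group by gpu, sum of epochs:
gpu
A100     33
H100     69
T4       96
V100    120
Name: epochs, dtype: int64
reset_index():
    gpu  epochs
0  A100      33
1  H100      69
2    T4      96
3  V100     120
add column epochs_plus_10 = t['epochs'] + 10:
    gpu  epochs  epochs_plus_10
0  A100      33              43
1  H100      69              79
2    T4      96             106
3  V100     120             130
take 2 rows with largest epochs_plus_10:
    gpu  epochs  epochs_plus_10
3  V100     120             130
2    T4      96             106
Hence 236.

236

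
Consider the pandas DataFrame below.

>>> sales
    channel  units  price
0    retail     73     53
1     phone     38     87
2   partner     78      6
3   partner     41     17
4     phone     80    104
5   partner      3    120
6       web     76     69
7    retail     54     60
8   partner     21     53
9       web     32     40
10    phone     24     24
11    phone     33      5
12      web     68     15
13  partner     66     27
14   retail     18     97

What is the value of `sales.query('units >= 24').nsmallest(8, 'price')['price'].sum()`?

187

filter rows where units >= 24:
    channel  units  price
0    retail     73     53
1     phone     38     87
2   partner     78      6
3   partner     41     17
4     phone     80    104
6       web     76     69
7    retail     54     60
9       web     32     40
10    phone     24     24
11    phone     33      5
12      web     68     15
13  partner     66     27
take 8 rows with smallest price:
    channel  units  price
11    phone     33      5
2   partner     78      6
12      web     68     15
3   partner     41     17
10    phone     24     24
13  partner     66     27
9       web     32     40
0    retail     73     53
The sum of column 'price' is 187.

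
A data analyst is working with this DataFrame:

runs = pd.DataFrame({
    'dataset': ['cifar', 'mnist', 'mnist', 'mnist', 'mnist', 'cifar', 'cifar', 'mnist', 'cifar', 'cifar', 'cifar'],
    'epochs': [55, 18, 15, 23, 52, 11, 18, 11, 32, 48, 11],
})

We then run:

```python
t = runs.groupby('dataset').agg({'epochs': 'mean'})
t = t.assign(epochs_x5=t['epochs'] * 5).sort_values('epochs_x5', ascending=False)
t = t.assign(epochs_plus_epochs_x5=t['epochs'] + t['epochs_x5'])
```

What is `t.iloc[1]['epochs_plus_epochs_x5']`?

group by dataset, mean of epochs:
            epochs
dataset           
cifar    29.166667
mnist    23.800000
add column epochs_x5 = t['epochs'] * 5:
            epochs   epochs_x5
dataset                       
cifar    29.166667  145.833333
mnist    23.800000  119.000000
sort by epochs_x5 descending:
            epochs   epochs_x5
dataset                       
cifar    29.166667  145.833333
mnist    23.800000  119.000000
add column epochs_plus_epochs_x5 = t['epochs'] + t['epochs_x5']:
            epochs   epochs_x5  epochs_plus_epochs_x5
dataset                                              
cifar    29.166667  145.833333                  175.0
mnist    23.800000  119.000000                  142.8
value at position 1, column 'epochs_plus_epochs_x5' → 142.8

142.8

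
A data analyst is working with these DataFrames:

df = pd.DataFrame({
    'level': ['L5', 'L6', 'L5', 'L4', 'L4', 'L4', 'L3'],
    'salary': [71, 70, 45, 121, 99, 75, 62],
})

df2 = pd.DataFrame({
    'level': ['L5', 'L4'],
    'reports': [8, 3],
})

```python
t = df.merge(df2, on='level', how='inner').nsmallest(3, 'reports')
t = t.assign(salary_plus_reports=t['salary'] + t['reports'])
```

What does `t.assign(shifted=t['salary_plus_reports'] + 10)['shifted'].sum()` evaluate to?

334

merge on 'level' (how='inner') → 5 rows:
  level  salary  reports
0    L5      71        8
1    L5      45        8
2    L4     121        3
3    L4      99        3
4    L4      75        3
take 3 rows with smallest reports:
  level  salary  reports
2    L4     121        3
3    L4      99        3
4    L4      75        3
add column salary_plus_reports = t['salary'] + t['reports']:
  level  salary  reports  salary_plus_reports
2    L4     121        3                  124
3    L4      99        3                  102
4    L4      75        3                   78
add column shifted = t['salary_plus_reports'] + 10:
  level  salary  reports  salary_plus_reports  shifted
2    L4     121        3                  124      134
3    L4      99        3                  102      112
4    L4      75        3                   78       88
Finally, sum of column 'shifted' = 334.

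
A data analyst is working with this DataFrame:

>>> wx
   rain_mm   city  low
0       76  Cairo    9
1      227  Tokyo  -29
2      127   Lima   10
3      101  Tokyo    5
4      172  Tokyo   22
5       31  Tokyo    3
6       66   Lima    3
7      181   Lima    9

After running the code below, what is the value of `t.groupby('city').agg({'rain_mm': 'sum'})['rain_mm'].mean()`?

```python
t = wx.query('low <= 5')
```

212.5

filter rows where low <= 5:
   rain_mm   city  low
1      227  Tokyo  -29
3      101  Tokyo    5
5       31  Tokyo    3
6       66   Lima    3
group by city, sum of rain_mm:
       rain_mm
city          
Lima        66
Tokyo      359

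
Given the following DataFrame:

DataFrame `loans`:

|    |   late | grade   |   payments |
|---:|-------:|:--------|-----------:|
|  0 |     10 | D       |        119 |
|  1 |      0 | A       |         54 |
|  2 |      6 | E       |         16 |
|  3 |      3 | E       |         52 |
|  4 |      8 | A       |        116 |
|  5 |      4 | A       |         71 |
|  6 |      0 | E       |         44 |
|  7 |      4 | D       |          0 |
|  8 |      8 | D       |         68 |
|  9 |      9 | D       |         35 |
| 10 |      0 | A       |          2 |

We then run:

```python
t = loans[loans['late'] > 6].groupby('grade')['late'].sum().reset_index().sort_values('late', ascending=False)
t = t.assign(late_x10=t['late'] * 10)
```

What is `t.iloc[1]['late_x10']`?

80

filter rows where late > 6:
   late grade  payments
0    10     D       119
4     8     A       116
8     8     D        68
9     9     D        35
group by grade, sum of late:
grade
A     8
D    27
Name: late, dtype: int64
reset_index():
  grade  late
0     A     8
1     D    27
sort by late descending:
  grade  late
1     D    27
0     A     8
add column late_x10 = t['late'] * 10:
  grade  late  late_x10
1     D    27       270
0     A     8        80
Then the value at position 1, column 'late_x10': 80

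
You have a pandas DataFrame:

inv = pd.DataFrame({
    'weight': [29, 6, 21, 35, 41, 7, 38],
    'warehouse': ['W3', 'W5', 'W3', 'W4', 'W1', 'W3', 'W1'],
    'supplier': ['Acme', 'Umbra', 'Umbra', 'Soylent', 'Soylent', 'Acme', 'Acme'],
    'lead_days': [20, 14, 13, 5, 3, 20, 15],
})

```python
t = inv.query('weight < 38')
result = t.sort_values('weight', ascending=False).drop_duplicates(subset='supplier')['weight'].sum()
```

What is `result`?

filter rows where weight < 38:
   weight warehouse supplier  lead_days
0      29        W3     Acme         20
1       6        W5    Umbra         14
2      21        W3    Umbra         13
3      35        W4  Soylent          5
5       7        W3     Acme         20
sort by weight descending:
   weight warehouse supplier  lead_days
3      35        W4  Soylent          5
0      29        W3     Acme         20
2      21        W3    Umbra         13
5       7        W3     Acme         20
1       6        W5    Umbra         14
drop duplicate supplier (keep=first):
   weight warehouse supplier  lead_days
3      35        W4  Soylent          5
0      29        W3     Acme         20
2      21        W3    Umbra         13
Hence 85.

85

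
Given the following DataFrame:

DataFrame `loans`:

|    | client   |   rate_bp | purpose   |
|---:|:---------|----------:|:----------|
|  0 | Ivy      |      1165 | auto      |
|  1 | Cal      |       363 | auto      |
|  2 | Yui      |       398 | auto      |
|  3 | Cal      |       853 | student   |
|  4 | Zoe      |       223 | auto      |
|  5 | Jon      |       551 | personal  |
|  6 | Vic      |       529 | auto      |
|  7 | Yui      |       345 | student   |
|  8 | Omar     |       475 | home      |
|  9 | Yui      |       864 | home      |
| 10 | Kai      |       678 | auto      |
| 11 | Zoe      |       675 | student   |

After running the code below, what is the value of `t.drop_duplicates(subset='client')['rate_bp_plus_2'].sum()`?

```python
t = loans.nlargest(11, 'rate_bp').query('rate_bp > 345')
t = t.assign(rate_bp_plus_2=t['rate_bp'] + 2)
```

5806

take 11 rows with largest rate_bp:
   client  rate_bp   purpose
0     Ivy     1165      auto
9     Yui      864      home
3     Cal      853   student
10    Kai      678      auto
11    Zoe      675   student
5     Jon      551  personal
6     Vic      529      auto
8    Omar      475      home
2     Yui      398      auto
1     Cal      363      auto
7     Yui      345   student
filter rows where rate_bp > 345:
   client  rate_bp   purpose
0     Ivy     1165      auto
9     Yui      864      home
3     Cal      853   student
10    Kai      678      auto
11    Zoe      675   student
5     Jon      551  personal
6     Vic      529      auto
8    Omar      475      home
2     Yui      398      auto
1     Cal      363      auto
add column rate_bp_plus_2 = t['rate_bp'] + 2:
   client  rate_bp   purpose  rate_bp_plus_2
0     Ivy     1165      auto            1167
9     Yui      864      home             866
3     Cal      853   student             855
10    Kai      678      auto             680
11    Zoe      675   student             677
5     Jon      551  personal             553
6     Vic      529      auto             531
8    Omar      475      home             477
2     Yui      398      auto             400
1     Cal      363      auto             365
drop duplicate client (keep=first):
   client  rate_bp   purpose  rate_bp_plus_2
0     Ivy     1165      auto            1167
9     Yui      864      home             866
3     Cal      853   student             855
10    Kai      678      auto             680
11    Zoe      675   student             677
5     Jon      551  personal             553
6     Vic      529      auto             531
8    Omar      475      home             477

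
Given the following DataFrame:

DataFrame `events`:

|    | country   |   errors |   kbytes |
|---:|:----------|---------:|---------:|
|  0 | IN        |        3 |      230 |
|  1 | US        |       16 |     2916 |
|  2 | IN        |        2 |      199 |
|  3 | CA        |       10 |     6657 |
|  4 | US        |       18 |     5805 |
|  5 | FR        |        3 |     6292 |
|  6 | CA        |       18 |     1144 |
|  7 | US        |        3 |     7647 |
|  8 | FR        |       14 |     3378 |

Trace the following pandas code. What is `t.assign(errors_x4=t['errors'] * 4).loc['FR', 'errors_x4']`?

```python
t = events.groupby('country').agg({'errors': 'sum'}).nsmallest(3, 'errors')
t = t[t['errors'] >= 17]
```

68

group by country, sum of errors:
         errors
country        
CA           28
FR           17
IN            5
US           37
take 3 rows with smallest errors:
         errors
country        
IN            5
FR           17
CA           28
filter rows where errors >= 17:
         errors
country        
FR           17
CA           28
add column errors_x4 = t['errors'] * 4:
         errors  errors_x4
country                   
FR           17         68
CA           28        112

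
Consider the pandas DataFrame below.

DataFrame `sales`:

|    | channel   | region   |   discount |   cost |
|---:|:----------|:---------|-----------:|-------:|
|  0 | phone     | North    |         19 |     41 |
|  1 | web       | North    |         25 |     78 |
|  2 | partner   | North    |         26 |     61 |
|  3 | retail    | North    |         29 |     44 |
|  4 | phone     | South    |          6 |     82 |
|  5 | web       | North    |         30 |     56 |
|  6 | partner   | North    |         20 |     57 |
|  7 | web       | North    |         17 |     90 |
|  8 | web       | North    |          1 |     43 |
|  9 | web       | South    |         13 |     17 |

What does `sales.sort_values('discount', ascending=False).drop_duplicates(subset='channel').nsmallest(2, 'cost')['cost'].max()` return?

sort by discount descending:
   channel region  discount  cost
5      web  North        30    56
3   retail  North        29    44
2  partner  North        26    61
1      web  North        25    78
6  partner  North        20    57
0    phone  North        19    41
7      web  North        17    90
9      web  South        13    17
4    phone  South         6    82
8      web  North         1    43
drop duplicate channel (keep=first):
   channel region  discount  cost
5      web  North        30    56
3   retail  North        29    44
2  partner  North        26    61
0    phone  North        19    41
take 2 rows with smallest cost:
  channel region  discount  cost
0   phone  North        19    41
3  retail  North        29    44

44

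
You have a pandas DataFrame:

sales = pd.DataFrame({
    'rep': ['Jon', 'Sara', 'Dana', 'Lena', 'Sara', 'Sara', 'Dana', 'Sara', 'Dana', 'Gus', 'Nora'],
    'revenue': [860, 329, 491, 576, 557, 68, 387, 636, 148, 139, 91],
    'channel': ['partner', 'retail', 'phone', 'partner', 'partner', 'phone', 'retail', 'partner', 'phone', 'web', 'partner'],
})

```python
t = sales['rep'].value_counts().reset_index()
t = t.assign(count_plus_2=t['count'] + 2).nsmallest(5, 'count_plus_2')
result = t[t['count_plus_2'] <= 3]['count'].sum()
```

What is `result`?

4

value_counts of rep:
rep
Sara    4
Dana    3
Jon     1
Lena    1
Gus     1
Nora    1
Name: count, dtype: int64
reset_index():
    rep  count
0  Sara      4
1  Dana      3
2   Jon      1
3  Lena      1
4   Gus      1
5  Nora      1
add column count_plus_2 = t['count'] + 2:
    rep  count  count_plus_2
0  Sara      4             6
1  Dana      3             5
2   Jon      1             3
3  Lena      1             3
4   Gus      1             3
5  Nora      1             3
take 5 rows with smallest count_plus_2:
    rep  count  count_plus_2
2   Jon      1             3
3  Lena      1             3
4   Gus      1             3
5  Nora      1             3
1  Dana      3             5
filter rows where count_plus_2 <= 3:
    rep  count  count_plus_2
2   Jon      1             3
3  Lena      1             3
4   Gus      1             3
5  Nora      1             3
The sum of column 'count' is 4.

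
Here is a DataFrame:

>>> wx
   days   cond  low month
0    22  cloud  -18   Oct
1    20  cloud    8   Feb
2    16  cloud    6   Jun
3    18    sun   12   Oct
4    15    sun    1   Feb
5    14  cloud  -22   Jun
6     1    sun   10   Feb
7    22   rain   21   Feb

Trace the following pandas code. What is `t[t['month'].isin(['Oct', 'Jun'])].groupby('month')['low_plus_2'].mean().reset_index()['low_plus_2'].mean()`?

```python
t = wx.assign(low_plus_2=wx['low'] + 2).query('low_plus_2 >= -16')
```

add column low_plus_2 = wx['low'] + 2:
   days   cond  low month  low_plus_2
0    22  cloud  -18   Oct         -16
1    20  cloud    8   Feb          10
2    16  cloud    6   Jun           8
3    18    sun   12   Oct          14
4    15    sun    1   Feb           3
5    14  cloud  -22   Jun         -20
6     1    sun   10   Feb          12
7    22   rain   21   Feb          23
filter rows where low_plus_2 >= -16:
   days   cond  low month  low_plus_2
0    22  cloud  -18   Oct         -16
1    20  cloud    8   Feb          10
2    16  cloud    6   Jun           8
3    18    sun   12   Oct          14
4    15    sun    1   Feb           3
6     1    sun   10   Feb          12
7    22   rain   21   Feb          23
filter rows where month in ['Oct', 'Jun']:
   days   cond  low month  low_plus_2
0    22  cloud  -18   Oct         -16
2    16  cloud    6   Jun           8
3    18    sun   12   Oct          14
group by month, mean of low_plus_2:
month
Jun    8.0
Oct   -1.0
Name: low_plus_2, dtype: float64
reset_index():
  month  low_plus_2
0   Jun         8.0
1   Oct        -1.0
The mean of column 'low_plus_2' is 3.5.

3.5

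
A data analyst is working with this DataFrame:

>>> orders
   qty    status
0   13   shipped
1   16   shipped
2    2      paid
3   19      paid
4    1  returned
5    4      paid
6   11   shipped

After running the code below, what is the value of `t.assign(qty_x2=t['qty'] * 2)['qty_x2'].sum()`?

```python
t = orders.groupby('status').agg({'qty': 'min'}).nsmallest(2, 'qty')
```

group by status, min of qty:
          qty
status       
paid        2
returned    1
shipped    11
take 2 rows with smallest qty:
          qty
status       
returned    1
paid        2
add column qty_x2 = t['qty'] * 2:
          qty  qty_x2
status               
returned    1       2
paid        2       4

6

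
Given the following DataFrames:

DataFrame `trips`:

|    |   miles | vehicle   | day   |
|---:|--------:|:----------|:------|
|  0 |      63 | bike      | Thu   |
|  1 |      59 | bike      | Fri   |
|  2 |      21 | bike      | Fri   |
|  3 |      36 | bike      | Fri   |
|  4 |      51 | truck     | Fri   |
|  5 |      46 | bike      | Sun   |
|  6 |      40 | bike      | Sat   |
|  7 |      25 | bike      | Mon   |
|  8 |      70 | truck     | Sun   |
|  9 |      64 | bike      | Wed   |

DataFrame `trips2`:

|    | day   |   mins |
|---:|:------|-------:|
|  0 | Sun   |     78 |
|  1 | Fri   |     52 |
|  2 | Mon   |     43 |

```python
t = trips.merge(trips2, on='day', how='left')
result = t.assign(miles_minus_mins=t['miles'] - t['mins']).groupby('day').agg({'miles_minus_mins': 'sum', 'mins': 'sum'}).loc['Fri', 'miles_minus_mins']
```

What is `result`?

merge on 'day' (how='left') → 10 rows:
   miles vehicle  day  mins
0     63    bike  Thu   NaN
1     59    bike  Fri  52.0
2     21    bike  Fri  52.0
3     36    bike  Fri  52.0
4     51   truck  Fri  52.0
5     46    bike  Sun  78.0
6     40    bike  Sat   NaN
7     25    bike  Mon  43.0
8     70   truck  Sun  78.0
9     64    bike  Wed   NaN
add column miles_minus_mins = t['miles'] - t['mins']:
   miles vehicle  day  mins  miles_minus_mins
0     63    bike  Thu   NaN               NaN
1     59    bike  Fri  52.0               7.0
2     21    bike  Fri  52.0             -31.0
3     36    bike  Fri  52.0             -16.0
4     51   truck  Fri  52.0              -1.0
5     46    bike  Sun  78.0             -32.0
6     40    bike  Sat   NaN               NaN
7     25    bike  Mon  43.0             -18.0
8     70   truck  Sun  78.0              -8.0
9     64    bike  Wed   NaN               NaN
group by day: sum(miles_minus_mins), sum(mins):
     miles_minus_mins   mins
day                         
Fri             -41.0  208.0
Mon             -18.0   43.0
Sat               0.0    0.0
Sun             -40.0  156.0
Thu               0.0    0.0
Wed               0.0    0.0
Hence -41.0.

-41.0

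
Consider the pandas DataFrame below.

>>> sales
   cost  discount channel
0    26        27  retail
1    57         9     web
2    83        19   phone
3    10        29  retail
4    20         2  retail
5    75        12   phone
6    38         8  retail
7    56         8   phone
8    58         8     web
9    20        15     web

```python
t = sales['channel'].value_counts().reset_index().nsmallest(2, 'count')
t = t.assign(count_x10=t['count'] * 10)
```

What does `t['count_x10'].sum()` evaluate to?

60

value_counts of channel:
channel
retail    4
web       3
phone     3
Name: count, dtype: int64
reset_index():
  channel  count
0  retail      4
1     web      3
2   phone      3
take 2 rows with smallest count:
  channel  count
1     web      3
2   phone      3
add column count_x10 = t['count'] * 10:
  channel  count  count_x10
1     web      3         30
2   phone      3         30
Hence 60.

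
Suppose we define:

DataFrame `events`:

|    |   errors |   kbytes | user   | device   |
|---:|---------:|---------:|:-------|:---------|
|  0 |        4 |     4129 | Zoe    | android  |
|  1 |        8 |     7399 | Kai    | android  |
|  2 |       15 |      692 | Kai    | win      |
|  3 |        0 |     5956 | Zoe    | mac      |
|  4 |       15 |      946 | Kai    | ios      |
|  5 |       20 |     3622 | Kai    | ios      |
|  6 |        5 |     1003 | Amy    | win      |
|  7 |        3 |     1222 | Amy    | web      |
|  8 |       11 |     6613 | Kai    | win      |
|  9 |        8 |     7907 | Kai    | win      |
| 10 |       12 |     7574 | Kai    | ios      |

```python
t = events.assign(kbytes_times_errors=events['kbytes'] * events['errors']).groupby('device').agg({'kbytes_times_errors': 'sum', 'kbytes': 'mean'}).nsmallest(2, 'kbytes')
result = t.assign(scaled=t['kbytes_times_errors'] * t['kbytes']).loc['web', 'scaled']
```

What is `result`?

4479852.0

add column kbytes_times_errors = events['kbytes'] * events['errors']:
    errors  kbytes user   device  kbytes_times_errors
0        4    4129  Zoe  android                16516
1        8    7399  Kai  android                59192
2       15     692  Kai      win                10380
3        0    5956  Zoe      mac                    0
4       15     946  Kai      ios                14190
5       20    3622  Kai      ios                72440
6        5    1003  Amy      win                 5015
7        3    1222  Amy      web                 3666
8       11    6613  Kai      win                72743
9        8    7907  Kai      win                63256
10      12    7574  Kai      ios                90888
group by device: sum(kbytes_times_errors), mean(kbytes):
         kbytes_times_errors       kbytes
device                                   
android                75708  5764.000000
ios                   177518  4047.333333
mac                        0  5956.000000
web                     3666  1222.000000
win                   151394  4053.750000
take 2 rows with smallest kbytes:
        kbytes_times_errors       kbytes
device                                  
web                    3666  1222.000000
ios                  177518  4047.333333
add column scaled = t['kbytes_times_errors'] * t['kbytes']:
        kbytes_times_errors       kbytes        scaled
device                                                
web                    3666  1222.000000  4.479852e+06
ios                  177518  4047.333333  7.184745e+08
So loc['web', 'scaled'] = 4479852.0.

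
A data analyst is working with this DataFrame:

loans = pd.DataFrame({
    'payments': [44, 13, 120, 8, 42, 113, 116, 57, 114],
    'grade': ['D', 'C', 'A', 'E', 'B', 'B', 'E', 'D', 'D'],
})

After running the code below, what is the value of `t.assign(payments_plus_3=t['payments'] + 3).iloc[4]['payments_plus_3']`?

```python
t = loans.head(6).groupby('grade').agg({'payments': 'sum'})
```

take first 6 rows:
   payments grade
0        44     D
1        13     C
2       120     A
3         8     E
4        42     B
5       113     B
group by grade, sum of payments:
       payments
grade          
A           120
B           155
C            13
D            44
E             8
add column payments_plus_3 = t['payments'] + 3:
       payments  payments_plus_3
grade                           
A           120              123
B           155              158
C            13               16
D            44               47
E             8               11
Taking the value at position 4, column 'payments_plus_3' gives 11.

11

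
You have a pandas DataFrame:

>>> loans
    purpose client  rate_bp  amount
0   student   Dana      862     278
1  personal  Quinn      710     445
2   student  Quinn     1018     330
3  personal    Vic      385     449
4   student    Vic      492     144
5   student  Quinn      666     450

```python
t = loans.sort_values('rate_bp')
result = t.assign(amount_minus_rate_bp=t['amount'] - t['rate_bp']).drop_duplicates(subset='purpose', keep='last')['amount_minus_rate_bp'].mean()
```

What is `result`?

-476.5

sort by rate_bp:
    purpose client  rate_bp  amount
3  personal    Vic      385     449
4   student    Vic      492     144
5   student  Quinn      666     450
1  personal  Quinn      710     445
0   student   Dana      862     278
2   student  Quinn     1018     330
add column amount_minus_rate_bp = t['amount'] - t['rate_bp']:
    purpose client  rate_bp  amount  amount_minus_rate_bp
3  personal    Vic      385     449                    64
4   student    Vic      492     144                  -348
5   student  Quinn      666     450                  -216
1  personal  Quinn      710     445                  -265
0   student   Dana      862     278                  -584
2   student  Quinn     1018     330                  -688
drop duplicate purpose (keep=last):
    purpose client  rate_bp  amount  amount_minus_rate_bp
1  personal  Quinn      710     445                  -265
2   student  Quinn     1018     330                  -688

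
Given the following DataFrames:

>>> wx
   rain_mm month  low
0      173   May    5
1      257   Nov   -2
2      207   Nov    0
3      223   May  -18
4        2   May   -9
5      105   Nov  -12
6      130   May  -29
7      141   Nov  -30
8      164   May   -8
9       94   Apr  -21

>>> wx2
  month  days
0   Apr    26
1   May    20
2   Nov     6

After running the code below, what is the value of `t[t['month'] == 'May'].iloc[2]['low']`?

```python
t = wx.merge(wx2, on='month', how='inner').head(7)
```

-9

merge on 'month' (how='inner') → 10 rows:
   rain_mm month  low  days
0      173   May    5    20
1      257   Nov   -2     6
2      207   Nov    0     6
3      223   May  -18    20
4        2   May   -9    20
5      105   Nov  -12     6
6      130   May  -29    20
7      141   Nov  -30     6
8      164   May   -8    20
9       94   Apr  -21    26
take first 7 rows:
   rain_mm month  low  days
0      173   May    5    20
1      257   Nov   -2     6
2      207   Nov    0     6
3      223   May  -18    20
4        2   May   -9    20
5      105   Nov  -12     6
6      130   May  -29    20
filter rows where month == 'May':
   rain_mm month  low  days
0      173   May    5    20
3      223   May  -18    20
4        2   May   -9    20
6      130   May  -29    20
Then the value at position 2, column 'low': -9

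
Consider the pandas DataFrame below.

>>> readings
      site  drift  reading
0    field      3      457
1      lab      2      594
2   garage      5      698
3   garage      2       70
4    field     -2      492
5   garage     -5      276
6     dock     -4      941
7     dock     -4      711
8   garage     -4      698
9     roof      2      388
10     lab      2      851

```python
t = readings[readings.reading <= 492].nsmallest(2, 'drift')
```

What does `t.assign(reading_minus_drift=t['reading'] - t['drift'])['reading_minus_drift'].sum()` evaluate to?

filter rows where reading <= 492:
     site  drift  reading
0   field      3      457
3  garage      2       70
4   field     -2      492
5  garage     -5      276
9    roof      2      388
take 2 rows with smallest drift:
     site  drift  reading
5  garage     -5      276
4   field     -2      492
add column reading_minus_drift = t['reading'] - t['drift']:
     site  drift  reading  reading_minus_drift
5  garage     -5      276                  281
4   field     -2      492                  494
Then the sum of column 'reading_minus_drift': 775

775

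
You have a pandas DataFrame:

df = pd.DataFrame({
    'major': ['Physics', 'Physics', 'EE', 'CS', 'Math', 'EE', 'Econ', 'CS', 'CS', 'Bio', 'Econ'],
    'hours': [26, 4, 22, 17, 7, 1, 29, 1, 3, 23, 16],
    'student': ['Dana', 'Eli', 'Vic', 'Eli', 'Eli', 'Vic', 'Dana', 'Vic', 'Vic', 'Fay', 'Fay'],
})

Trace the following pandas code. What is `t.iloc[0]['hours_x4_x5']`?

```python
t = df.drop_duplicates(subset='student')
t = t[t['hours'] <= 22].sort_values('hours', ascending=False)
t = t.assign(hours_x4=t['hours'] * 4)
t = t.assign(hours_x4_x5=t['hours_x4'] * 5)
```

drop duplicate student (keep=first):
     major  hours student
0  Physics     26    Dana
1  Physics      4     Eli
2       EE     22     Vic
9      Bio     23     Fay
filter rows where hours <= 22:
     major  hours student
1  Physics      4     Eli
2       EE     22     Vic
sort by hours descending:
     major  hours student
2       EE     22     Vic
1  Physics      4     Eli
add column hours_x4 = t['hours'] * 4:
     major  hours student  hours_x4
2       EE     22     Vic        88
1  Physics      4     Eli        16
add column hours_x4_x5 = t['hours_x4'] * 5:
     major  hours student  hours_x4  hours_x4_x5
2       EE     22     Vic        88          440
1  Physics      4     Eli        16           80

440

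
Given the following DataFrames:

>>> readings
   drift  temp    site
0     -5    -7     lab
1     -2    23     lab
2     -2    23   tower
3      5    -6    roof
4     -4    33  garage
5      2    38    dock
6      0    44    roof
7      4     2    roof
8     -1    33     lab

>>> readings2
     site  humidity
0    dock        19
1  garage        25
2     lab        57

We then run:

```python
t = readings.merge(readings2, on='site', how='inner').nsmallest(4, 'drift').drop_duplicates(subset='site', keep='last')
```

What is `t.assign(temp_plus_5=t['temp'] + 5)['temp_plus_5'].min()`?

38

merge on 'site' (how='inner') → 5 rows:
   drift  temp    site  humidity
0     -5    -7     lab        57
1     -2    23     lab        57
2     -4    33  garage        25
3      2    38    dock        19
4     -1    33     lab        57
take 4 rows with smallest drift:
   drift  temp    site  humidity
0     -5    -7     lab        57
2     -4    33  garage        25
1     -2    23     lab        57
4     -1    33     lab        57
drop duplicate site (keep=last):
   drift  temp    site  humidity
2     -4    33  garage        25
4     -1    33     lab        57
add column temp_plus_5 = t['temp'] + 5:
   drift  temp    site  humidity  temp_plus_5
2     -4    33  garage        25           38
4     -1    33     lab        57           38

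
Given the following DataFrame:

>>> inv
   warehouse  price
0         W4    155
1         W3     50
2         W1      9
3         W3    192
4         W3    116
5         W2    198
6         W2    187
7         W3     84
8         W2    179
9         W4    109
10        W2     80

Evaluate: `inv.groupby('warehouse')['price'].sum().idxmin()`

group by warehouse, sum of price:
warehouse
W1      9
W2    644
W3    442
W4    264
Name: price, dtype: int64
Finally, label with the smallest value = W1.

W1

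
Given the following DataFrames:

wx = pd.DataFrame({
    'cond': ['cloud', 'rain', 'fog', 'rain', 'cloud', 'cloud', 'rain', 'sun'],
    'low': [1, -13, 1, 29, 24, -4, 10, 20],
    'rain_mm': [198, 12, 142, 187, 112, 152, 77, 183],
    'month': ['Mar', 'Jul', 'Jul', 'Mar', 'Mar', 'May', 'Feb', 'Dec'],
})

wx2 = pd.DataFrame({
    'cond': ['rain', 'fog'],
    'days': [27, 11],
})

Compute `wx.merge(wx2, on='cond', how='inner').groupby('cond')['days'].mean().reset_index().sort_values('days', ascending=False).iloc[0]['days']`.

merge on 'cond' (how='inner') → 4 rows:
   cond  low  rain_mm month  days
0  rain  -13       12   Jul    27
1   fog    1      142   Jul    11
2  rain   29      187   Mar    27
3  rain   10       77   Feb    27
group by cond, mean of days:
cond
fog     11.0
rain    27.0
Name: days, dtype: float64
reset_index():
   cond  days
0   fog  11.0
1  rain  27.0
sort by days descending:
   cond  days
1  rain  27.0
0   fog  11.0
The value at position 0, column 'days' is 27.0.

27.0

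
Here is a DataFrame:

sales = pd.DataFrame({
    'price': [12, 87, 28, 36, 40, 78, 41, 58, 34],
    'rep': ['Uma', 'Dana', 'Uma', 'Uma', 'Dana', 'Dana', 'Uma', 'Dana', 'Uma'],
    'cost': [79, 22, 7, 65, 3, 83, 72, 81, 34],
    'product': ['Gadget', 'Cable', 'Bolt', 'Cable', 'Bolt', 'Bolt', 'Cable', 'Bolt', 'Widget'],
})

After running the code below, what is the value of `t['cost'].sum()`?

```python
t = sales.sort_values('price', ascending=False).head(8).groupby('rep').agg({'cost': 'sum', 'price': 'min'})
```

367

sort by price descending:
   price   rep  cost product
1     87  Dana    22   Cable
5     78  Dana    83    Bolt
7     58  Dana    81    Bolt
6     41   Uma    72   Cable
4     40  Dana     3    Bolt
3     36   Uma    65   Cable
8     34   Uma    34  Widget
2     28   Uma     7    Bolt
0     12   Uma    79  Gadget
take first 8 rows:
   price   rep  cost product
1     87  Dana    22   Cable
5     78  Dana    83    Bolt
7     58  Dana    81    Bolt
6     41   Uma    72   Cable
4     40  Dana     3    Bolt
3     36   Uma    65   Cable
8     34   Uma    34  Widget
2     28   Uma     7    Bolt
group by rep: sum(cost), min(price):
      cost  price
rep              
Dana   189     40
Uma    178     28
sum of column 'cost' → 367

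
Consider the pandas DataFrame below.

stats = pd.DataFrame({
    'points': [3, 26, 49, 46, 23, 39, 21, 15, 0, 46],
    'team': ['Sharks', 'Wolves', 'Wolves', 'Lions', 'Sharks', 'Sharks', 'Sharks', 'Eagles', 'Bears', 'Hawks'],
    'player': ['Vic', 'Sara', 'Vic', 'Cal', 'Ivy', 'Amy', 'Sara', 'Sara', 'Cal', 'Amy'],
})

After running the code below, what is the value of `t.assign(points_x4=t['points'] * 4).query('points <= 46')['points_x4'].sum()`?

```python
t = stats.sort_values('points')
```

sort by points:
   points    team player
8       0   Bears    Cal
0       3  Sharks    Vic
7      15  Eagles   Sara
6      21  Sharks   Sara
4      23  Sharks    Ivy
1      26  Wolves   Sara
5      39  Sharks    Amy
3      46   Lions    Cal
9      46   Hawks    Amy
2      49  Wolves    Vic
add column points_x4 = t['points'] * 4:
   points    team player  points_x4
8       0   Bears    Cal          0
0       3  Sharks    Vic         12
7      15  Eagles   Sara         60
6      21  Sharks   Sara         84
4      23  Sharks    Ivy         92
1      26  Wolves   Sara        104
5      39  Sharks    Amy        156
3      46   Lions    Cal        184
9      46   Hawks    Amy        184
2      49  Wolves    Vic        196
filter rows where points <= 46:
   points    team player  points_x4
8       0   Bears    Cal          0
0       3  Sharks    Vic         12
7      15  Eagles   Sara         60
6      21  Sharks   Sara         84
4      23  Sharks    Ivy         92
1      26  Wolves   Sara        104
5      39  Sharks    Amy        156
3      46   Lions    Cal        184
9      46   Hawks    Amy        184
sum of column 'points_x4' → 876

876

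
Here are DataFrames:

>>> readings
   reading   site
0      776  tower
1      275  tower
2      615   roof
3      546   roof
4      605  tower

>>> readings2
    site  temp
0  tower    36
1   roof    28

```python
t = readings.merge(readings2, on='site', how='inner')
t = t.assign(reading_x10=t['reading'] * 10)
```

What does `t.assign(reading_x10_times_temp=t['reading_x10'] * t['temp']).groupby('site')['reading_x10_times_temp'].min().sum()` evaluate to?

251880

merge on 'site' (how='inner') → 5 rows:
   reading   site  temp
0      776  tower    36
1      275  tower    36
2      615   roof    28
3      546   roof    28
4      605  tower    36
add column reading_x10 = t['reading'] * 10:
   reading   site  temp  reading_x10
0      776  tower    36         7760
1      275  tower    36         2750
2      615   roof    28         6150
3      546   roof    28         5460
4      605  tower    36         6050
add column reading_x10_times_temp = t['reading_x10'] * t['temp']:
   reading   site  temp  reading_x10  reading_x10_times_temp
0      776  tower    36         7760                  279360
1      275  tower    36         2750                   99000
2      615   roof    28         6150                  172200
3      546   roof    28         5460                  152880
4      605  tower    36         6050                  217800
group by site, min of reading_x10_times_temp:
site
roof     152880
tower     99000
Name: reading_x10_times_temp, dtype: int64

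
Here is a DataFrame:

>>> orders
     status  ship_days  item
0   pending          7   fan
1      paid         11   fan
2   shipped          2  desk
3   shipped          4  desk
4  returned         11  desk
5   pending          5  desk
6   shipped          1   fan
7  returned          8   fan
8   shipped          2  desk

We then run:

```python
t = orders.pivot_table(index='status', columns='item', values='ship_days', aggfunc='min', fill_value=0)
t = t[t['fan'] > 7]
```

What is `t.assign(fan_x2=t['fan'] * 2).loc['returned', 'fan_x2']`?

pivot: rows=status, cols=item, min(ship_days):
item      desk  fan
status             
paid         0   11
pending      5    7
returned    11    8
shipped      2    1
filter rows where fan > 7:
item      desk  fan
status             
paid         0   11
returned    11    8
add column fan_x2 = t['fan'] * 2:
item      desk  fan  fan_x2
status                     
paid         0   11      22
returned    11    8      16
Then the value at row 'returned', column 'fan_x2': 16

16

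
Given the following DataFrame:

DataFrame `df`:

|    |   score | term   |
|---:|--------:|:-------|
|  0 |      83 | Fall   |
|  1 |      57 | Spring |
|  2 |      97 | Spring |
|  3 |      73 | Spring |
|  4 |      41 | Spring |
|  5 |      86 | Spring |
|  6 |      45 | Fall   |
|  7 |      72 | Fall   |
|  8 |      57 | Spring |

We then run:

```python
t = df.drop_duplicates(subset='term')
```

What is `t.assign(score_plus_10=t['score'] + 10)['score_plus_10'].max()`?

93

drop duplicate term (keep=first):
   score    term
0     83    Fall
1     57  Spring
add column score_plus_10 = t['score'] + 10:
   score    term  score_plus_10
0     83    Fall             93
1     57  Spring             67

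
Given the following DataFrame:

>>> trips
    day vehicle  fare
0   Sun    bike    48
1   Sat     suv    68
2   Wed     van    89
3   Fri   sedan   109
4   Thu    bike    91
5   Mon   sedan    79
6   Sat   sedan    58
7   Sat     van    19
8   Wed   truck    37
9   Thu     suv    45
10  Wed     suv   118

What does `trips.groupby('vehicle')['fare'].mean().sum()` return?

319.5

group by vehicle, mean of fare:
vehicle
bike     69.5
sedan    82.0
suv      77.0
truck    37.0
van      54.0
Name: fare, dtype: float64
The sum of the resulting series is 319.5.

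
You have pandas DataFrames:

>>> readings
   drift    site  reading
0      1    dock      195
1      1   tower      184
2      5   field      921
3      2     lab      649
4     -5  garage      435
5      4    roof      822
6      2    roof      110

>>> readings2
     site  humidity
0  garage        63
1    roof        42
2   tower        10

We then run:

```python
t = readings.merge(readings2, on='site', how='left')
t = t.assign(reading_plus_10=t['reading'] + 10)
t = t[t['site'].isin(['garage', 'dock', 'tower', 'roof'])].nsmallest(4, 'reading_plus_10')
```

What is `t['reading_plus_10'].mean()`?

241.0

merge on 'site' (how='left') → 7 rows:
   drift    site  reading  humidity
0      1    dock      195       NaN
1      1   tower      184      10.0
2      5   field      921       NaN
3      2     lab      649       NaN
4     -5  garage      435      63.0
5      4    roof      822      42.0
6      2    roof      110      42.0
add column reading_plus_10 = t['reading'] + 10:
   drift    site  reading  humidity  reading_plus_10
0      1    dock      195       NaN              205
1      1   tower      184      10.0              194
2      5   field      921       NaN              931
3      2     lab      649       NaN              659
4     -5  garage      435      63.0              445
5      4    roof      822      42.0              832
6      2    roof      110      42.0              120
filter rows where site in ['garage', 'dock', 'tower', 'roof']:
   drift    site  reading  humidity  reading_plus_10
0      1    dock      195       NaN              205
1      1   tower      184      10.0              194
4     -5  garage      435      63.0              445
5      4    roof      822      42.0              832
6      2    roof      110      42.0              120
take 4 rows with smallest reading_plus_10:
   drift    site  reading  humidity  reading_plus_10
6      2    roof      110      42.0              120
1      1   tower      184      10.0              194
0      1    dock      195       NaN              205
4     -5  garage      435      63.0              445
The mean of column 'reading_plus_10' is 241.0.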